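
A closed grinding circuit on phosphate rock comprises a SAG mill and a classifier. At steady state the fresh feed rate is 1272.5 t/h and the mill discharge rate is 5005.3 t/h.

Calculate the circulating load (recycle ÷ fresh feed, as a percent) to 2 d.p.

CL = 293.34 %

M = F + R at steady state, so:
R = M − F = 5005.3 − 1272.5 = 3732.8 t/h
CL = 100·R/F = 100·3732.8/1272.5 = 293.34 %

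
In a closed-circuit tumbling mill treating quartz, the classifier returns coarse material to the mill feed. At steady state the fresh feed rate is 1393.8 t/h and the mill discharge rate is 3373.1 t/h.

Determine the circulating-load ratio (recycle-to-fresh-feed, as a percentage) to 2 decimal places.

CL = 142.01 %

Discharge = new feed + return, hence
R = M − F = 3373.1 − 1393.8 = 1979.3 t/h
CL = 100·R/F = 100·1979.3/1393.8 = 142.01 %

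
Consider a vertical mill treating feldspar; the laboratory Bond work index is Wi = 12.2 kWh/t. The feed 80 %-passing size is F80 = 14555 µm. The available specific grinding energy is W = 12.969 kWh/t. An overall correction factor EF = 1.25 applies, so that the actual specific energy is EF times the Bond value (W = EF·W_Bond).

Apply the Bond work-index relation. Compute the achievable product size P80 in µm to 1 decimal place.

W = 10·Wi·[P80^(−½) − F80^(−½)]
W_Bond = W / EF = 12.969 / 1.25 = 10.3752 kWh/t
1/√P80 = 1/√F80 + W_Bond/(10·Wi)
  = 10.3752/(10·12.2) + 1/√14555 = 0.085043 + 0.008289 = 0.093331
P80 = (1/0.093331)² = 10.7145² = 114.80 µm

P80 = 114.8 µm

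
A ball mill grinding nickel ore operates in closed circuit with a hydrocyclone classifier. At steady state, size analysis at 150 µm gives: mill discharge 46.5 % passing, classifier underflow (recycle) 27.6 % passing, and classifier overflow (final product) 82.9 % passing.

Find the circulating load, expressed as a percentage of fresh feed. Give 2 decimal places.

CL = 192.59 %

Classifier node, passing 150 µm:
(1+r)d = ru + o → r = (o−d)/(d−u)
r = (82.9 − 46.5)/(46.5 − 27.6) = 36.4/18.9 = 1.9259
CL = 100·r = 192.59 %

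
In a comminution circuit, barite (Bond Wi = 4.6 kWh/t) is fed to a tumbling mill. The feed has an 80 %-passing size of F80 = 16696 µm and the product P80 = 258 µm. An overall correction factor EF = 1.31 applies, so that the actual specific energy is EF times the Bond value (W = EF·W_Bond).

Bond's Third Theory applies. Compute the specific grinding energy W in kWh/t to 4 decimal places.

W = 10·Wi·(P80^(-½) − F80^(-½))
1/√258 = 0.062257;  1/√16696 = 0.007739
W = 10·4.6·(0.062257 − 0.007739) = 2.5078 kWh/t
W_actual = 1.31 × 2.5078 = 3.2853 kWh/t

W = 3.2853 kWh/t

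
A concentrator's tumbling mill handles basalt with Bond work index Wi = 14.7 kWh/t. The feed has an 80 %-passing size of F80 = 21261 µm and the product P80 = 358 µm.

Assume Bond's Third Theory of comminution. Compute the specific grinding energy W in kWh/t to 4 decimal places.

W = 6.7610 kWh/t

Bond:  W = 10 Wi (1/√P − 1/√F)
1/√358 = 0.052852;  1/√21261 = 0.006858
W = 10·14.7·(0.052852 − 0.006858) = 6.7610 kWh/t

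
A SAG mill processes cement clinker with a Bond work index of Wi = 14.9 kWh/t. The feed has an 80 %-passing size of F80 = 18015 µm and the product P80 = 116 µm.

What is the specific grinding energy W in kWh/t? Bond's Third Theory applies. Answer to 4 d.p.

W = 12.7242 kWh/t

Bond:  W = 10 Wi (1/√P − 1/√F)
1/√116 = 0.092848;  1/√18015 = 0.007450
W = 10·14.9·(0.092848 − 0.007450) = 12.7242 kWh/t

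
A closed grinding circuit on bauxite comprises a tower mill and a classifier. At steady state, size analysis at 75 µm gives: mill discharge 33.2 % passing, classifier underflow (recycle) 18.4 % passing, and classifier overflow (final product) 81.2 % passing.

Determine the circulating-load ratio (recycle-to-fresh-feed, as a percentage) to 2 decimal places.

CL = 324.32 %

Classifier node, passing 75 µm:
r = (o − d)/(d − u)
r = (81.2 − 33.2)/(33.2 − 18.4) = 48.0/14.8 = 3.2432
CL = 100·r = 324.32 %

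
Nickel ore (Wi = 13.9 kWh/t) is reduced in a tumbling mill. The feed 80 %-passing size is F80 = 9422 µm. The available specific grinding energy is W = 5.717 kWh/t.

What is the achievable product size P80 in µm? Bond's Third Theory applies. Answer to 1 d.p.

P80 = 378.0 µm

W = 10 Wi (1/√P80 − 1/√F80)  [Bond]
P80^(−½) = W/(10 Wi) + F80^(−½)
  = 5.7170/(10·13.9) + 1/√9422 = 0.041129 + 0.010302 = 0.051432
P80 = (1/0.051432)² = 19.4433² = 378.04 µm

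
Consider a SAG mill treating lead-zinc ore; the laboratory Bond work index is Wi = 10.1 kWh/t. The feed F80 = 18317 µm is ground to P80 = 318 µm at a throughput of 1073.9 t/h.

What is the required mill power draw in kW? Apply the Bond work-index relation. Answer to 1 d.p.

P = 5280.9 kW

Bond: W = 10·Wi·(1/√P80 − 1/√F80)
W = 10·10.1·(1/√318 − 1/√18317) = 10·10.1·(0.048688) = 4.9175 kWh/t
Power = W × throughput = 4.9175 kWh/t × 1073.9 t/h = 5280.9 kW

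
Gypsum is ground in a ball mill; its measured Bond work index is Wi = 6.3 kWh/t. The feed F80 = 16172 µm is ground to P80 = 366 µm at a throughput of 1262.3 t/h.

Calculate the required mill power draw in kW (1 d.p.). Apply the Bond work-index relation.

P = 3531.5 kW

W = 10 Wi (1/√P80 − 1/√F80)  [Bond]
W = 10·6.3·(1/√366 − 1/√16172) = 10·6.3·(0.044407) = 2.7977 kWh/t
Mill draw = 2.7977 × 1262.3 = 3531.5 kW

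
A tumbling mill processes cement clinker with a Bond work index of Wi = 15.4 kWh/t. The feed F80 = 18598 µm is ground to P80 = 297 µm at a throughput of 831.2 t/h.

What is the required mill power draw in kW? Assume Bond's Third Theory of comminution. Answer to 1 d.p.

P = 6489.0 kW

W_Bond = 10·Wi·(1/√P₈₀ − 1/√F₈₀)
W = 10·15.4·(1/√297 − 1/√18598) = 10·15.4·(0.050693) = 7.8067 kWh/t
Mill draw = 7.8067 × 831.2 = 6489.0 kW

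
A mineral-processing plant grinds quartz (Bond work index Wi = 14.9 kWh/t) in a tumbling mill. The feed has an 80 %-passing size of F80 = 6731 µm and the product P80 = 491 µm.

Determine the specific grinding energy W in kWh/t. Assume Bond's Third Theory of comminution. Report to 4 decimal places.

Bond:  W = 10 Wi (1/√P − 1/√F)
1/√491 = 0.045129;  1/√6731 = 0.012189
W = 10·14.9·(0.045129 − 0.012189) = 4.9081 kWh/t

W = 4.9081 kWh/t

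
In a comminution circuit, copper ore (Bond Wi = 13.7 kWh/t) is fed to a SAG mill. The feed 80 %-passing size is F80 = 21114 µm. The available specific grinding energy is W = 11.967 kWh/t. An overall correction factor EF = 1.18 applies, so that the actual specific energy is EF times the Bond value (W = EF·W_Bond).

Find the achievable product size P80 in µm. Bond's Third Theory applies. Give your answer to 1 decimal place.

W = 10 Wi (1/√P80 − 1/√F80)  [Bond]
W_Bond = W / EF = 11.967 / 1.18 = 10.1415 kWh/t
⇒ 1/√P80 = W_Bond/(10 Wi) + 1/√F80
  = 10.1415/(10·13.7) + 1/√21114 = 0.074026 + 0.006882 = 0.080908
P80 = (1/0.080908)² = 12.3598² = 152.76 µm

P80 = 152.8 µm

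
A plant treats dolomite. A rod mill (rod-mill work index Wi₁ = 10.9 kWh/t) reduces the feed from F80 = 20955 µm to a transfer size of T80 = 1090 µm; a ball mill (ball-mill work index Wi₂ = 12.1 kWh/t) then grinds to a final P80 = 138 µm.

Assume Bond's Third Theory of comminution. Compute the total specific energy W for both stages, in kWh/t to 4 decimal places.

W = 9.1838 kWh/t

W = 10 Wi / √P80 − 10 Wi / √F80
Stage 1 (20955→1090 µm, Wi₁=10.9): W₁ = 10·10.9·(0.030289 − 0.006908) = 2.5485 kWh/t
Stage 2 (1090→138 µm, Wi₂=12.1): W₂ = 10·12.1·(0.085126 − 0.030289) = 6.6352 kWh/t
W = W₁ + W₂ = 2.5485 + 6.6352 = 9.1838 kWh/t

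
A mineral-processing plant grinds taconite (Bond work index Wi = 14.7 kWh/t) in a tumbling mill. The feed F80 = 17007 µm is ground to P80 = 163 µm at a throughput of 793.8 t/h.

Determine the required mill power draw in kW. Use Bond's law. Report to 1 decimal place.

W = 10 Wi / √P80 − 10 Wi / √F80
W = 10·14.7·(1/√163 − 1/√17007) = 10·14.7·(0.070658) = 10.3867 kWh/t
P = W·T = 10.3867·793.8 = 8245.0 kW

P = 8245.0 kW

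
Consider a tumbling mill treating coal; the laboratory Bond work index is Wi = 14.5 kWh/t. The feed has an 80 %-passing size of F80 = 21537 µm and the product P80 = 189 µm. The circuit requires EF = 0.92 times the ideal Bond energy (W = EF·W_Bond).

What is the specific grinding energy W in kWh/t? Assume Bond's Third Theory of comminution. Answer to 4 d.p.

W = 8.7944 kWh/t

W_Bond = 10·Wi·(1/√P₈₀ − 1/√F₈₀)
1/√189 = 0.072739;  1/√21537 = 0.006814
W = 10·14.5·(0.072739 − 0.006814) = 9.5592 kWh/t
Corrected W = EF·W_Bond = 0.92·9.5592 = 8.7944 kWh/t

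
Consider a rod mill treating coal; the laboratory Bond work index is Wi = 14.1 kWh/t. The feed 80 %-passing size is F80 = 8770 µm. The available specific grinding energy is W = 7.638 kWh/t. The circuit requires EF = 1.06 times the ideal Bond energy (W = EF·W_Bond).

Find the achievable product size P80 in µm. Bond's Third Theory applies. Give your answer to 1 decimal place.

P80 = 262.0 µm

W = 10·Wi·(P80^(-½) − F80^(-½))
W_Bond = W / EF = 7.638 / 1.06 = 7.2057 kWh/t
⇒ 1/√P80 = W_Bond/(10 Wi) + 1/√F80
  = 7.2057/(10·14.1) + 1/√8770 = 0.051104 + 0.010678 = 0.061782
P80 = (1/0.061782)² = 16.1859² = 261.98 µm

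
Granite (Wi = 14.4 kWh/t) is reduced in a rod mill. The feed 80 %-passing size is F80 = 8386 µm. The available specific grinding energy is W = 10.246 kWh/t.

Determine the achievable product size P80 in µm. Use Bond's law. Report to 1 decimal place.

W = 10 Wi (P80^-0.5 − F80^-0.5)
P80^-0.5 = F80^-0.5 + W/(10 Wi)
  = 10.2460/(10·14.4) + 1/√8386 = 0.071153 + 0.010920 = 0.082073
P80 = (1/0.082073)² = 12.1843² = 148.46 µm

P80 = 148.5 µm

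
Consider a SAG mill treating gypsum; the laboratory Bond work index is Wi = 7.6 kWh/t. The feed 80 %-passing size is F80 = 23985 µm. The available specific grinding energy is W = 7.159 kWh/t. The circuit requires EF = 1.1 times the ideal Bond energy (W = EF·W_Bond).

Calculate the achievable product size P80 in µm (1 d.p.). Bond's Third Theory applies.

P80 = 117.9 µm

W = 10 Wi (1/√P80 − 1/√F80)  [Bond]
W_Bond = W / EF = 7.159 / 1.1 = 6.5082 kWh/t
P80^(−½) = W_Bond/(10 Wi) + F80^(−½)
  = 6.5082/(10·7.6) + 1/√23985 = 0.085634 + 0.006457 = 0.092091
P80 = (1/0.092091)² = 10.8588² = 117.91 µm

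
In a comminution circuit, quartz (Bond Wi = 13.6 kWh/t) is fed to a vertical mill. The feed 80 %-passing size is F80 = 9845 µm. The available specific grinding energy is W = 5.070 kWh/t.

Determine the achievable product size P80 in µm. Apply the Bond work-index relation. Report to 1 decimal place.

Bond: W = 10·Wi·(1/√P80 − 1/√F80)
P80^-0.5 = F80^-0.5 + W/(10 Wi)
  = 5.0700/(10·13.6) + 1/√9845 = 0.037279 + 0.010078 = 0.047358
P80 = (1/0.047358)² = 21.1158² = 445.88 µm

P80 = 445.9 µm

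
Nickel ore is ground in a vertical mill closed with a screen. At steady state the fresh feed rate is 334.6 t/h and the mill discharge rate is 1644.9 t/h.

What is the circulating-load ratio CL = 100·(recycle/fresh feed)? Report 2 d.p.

Steady state: M = F + R.
R = M − F = 1644.9 − 334.6 = 1310.3 t/h
CL = 100·R/F = 100·1310.3/334.6 = 391.60 %

CL = 391.60 %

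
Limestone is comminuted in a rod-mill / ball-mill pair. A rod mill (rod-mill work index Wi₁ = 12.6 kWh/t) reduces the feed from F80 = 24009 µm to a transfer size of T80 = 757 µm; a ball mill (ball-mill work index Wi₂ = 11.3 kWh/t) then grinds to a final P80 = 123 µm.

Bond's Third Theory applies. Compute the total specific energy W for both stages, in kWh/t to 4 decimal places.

W = 9.8482 kWh/t

Bond: W = 10·Wi·(1/√P80 − 1/√F80)
Stage 1 (24009→757 µm, Wi₁=12.6): W₁ = 10·12.6·(0.036346 − 0.006454) = 3.7664 kWh/t
Stage 2 (757→123 µm, Wi₂=11.3): W₂ = 10·11.3·(0.090167 − 0.036346) = 6.0818 kWh/t
W = W₁ + W₂ = 3.7664 + 6.0818 = 9.8482 kWh/t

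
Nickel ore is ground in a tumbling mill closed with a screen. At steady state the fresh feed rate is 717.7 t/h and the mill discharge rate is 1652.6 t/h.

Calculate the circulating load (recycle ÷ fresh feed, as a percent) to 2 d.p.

Mill node: discharge = fresh + recycle.
R = M − F = 1652.6 − 717.7 = 934.9 t/h
CL = 100·R/F = 100·934.9/717.7 = 130.26 %

CL = 130.26 %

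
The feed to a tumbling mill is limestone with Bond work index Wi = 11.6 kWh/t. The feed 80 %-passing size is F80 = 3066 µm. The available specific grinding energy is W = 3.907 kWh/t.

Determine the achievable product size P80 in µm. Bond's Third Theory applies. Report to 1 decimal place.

W_Bond = 10·Wi·(1/√P₈₀ − 1/√F₈₀)
P80^-0.5 = F80^-0.5 + W/(10 Wi)
  = 3.9070/(10·11.6) + 1/√3066 = 0.033681 + 0.018060 = 0.051741
P80 = (1/0.051741)² = 19.3271² = 373.54 µm

P80 = 373.5 µm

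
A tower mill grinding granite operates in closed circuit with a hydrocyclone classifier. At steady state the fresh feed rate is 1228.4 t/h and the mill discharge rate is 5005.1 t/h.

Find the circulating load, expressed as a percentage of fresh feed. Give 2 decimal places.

Mill node: discharge = fresh + recycle.
R = M − F = 5005.1 − 1228.4 = 3776.7 t/h
CL = 100·R/F = 100·3776.7/1228.4 = 307.45 %

CL = 307.45 %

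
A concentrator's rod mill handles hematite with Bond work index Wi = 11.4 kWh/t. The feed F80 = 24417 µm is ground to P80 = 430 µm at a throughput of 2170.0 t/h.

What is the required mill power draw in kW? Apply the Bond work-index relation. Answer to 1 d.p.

P = 10346.6 kW

Bond:  W = 10 Wi (1/√P − 1/√F)
W = 10·11.4·(1/√430 − 1/√24417) = 10·11.4·(0.041825) = 4.7680 kWh/t
Power = W × throughput = 4.7680 kWh/t × 2170.0 t/h = 10346.6 kW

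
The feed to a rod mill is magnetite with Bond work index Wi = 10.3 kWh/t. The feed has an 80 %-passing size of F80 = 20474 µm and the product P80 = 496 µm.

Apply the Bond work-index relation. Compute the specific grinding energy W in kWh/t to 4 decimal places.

W = 3.9050 kWh/t

Bond: W = 10·Wi·(1/√P80 − 1/√F80)
1/√496 = 0.044901;  1/√20474 = 0.006989
W = 10·10.3·(0.044901 − 0.006989) = 3.9050 kWh/t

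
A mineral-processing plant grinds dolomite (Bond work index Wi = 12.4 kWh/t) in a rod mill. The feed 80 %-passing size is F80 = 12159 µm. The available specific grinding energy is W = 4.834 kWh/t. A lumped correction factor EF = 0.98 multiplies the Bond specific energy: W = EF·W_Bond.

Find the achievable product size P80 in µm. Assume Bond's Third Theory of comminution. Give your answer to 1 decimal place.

P80 = 419.1 µm

Bond:  W = 10 Wi (1/√P − 1/√F)
W_Bond = W / EF = 4.834 / 0.98 = 4.9327 kWh/t
1/√P80 = 1/√F80 + W_Bond/(10·Wi)
  = 4.9327/(10·12.4) + 1/√12159 = 0.039779 + 0.009069 = 0.048848
P80 = (1/0.048848)² = 20.4715² = 419.08 µm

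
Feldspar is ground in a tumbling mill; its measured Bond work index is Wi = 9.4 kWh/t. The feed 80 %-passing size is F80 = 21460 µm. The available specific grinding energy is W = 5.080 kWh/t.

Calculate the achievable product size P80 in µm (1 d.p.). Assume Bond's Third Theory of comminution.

W = 10·Wi·(P80^(-½) − F80^(-½))
1/√P80 = 1/√F80 + W/(10·Wi)
  = 5.0800/(10·9.4) + 1/√21460 = 0.054043 + 0.006826 = 0.060869
P80 = (1/0.060869)² = 16.4288² = 269.90 µm

P80 = 269.9 µm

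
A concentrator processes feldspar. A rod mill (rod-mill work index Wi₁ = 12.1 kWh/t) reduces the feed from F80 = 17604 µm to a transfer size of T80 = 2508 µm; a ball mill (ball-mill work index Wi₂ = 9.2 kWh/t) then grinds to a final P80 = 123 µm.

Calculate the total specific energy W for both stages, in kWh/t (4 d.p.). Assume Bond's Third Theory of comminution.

W_Bond = 10·Wi·(1/√P₈₀ − 1/√F₈₀)
Stage 1 (17604→2508 µm, Wi₁=12.1): W₁ = 10·12.1·(0.019968 − 0.007537) = 1.5042 kWh/t
Stage 2 (2508→123 µm, Wi₂=9.2): W₂ = 10·9.2·(0.090167 − 0.019968) = 6.4583 kWh/t
W = W₁ + W₂ = 1.5042 + 6.4583 = 7.9625 kWh/t

W = 7.9625 kWh/t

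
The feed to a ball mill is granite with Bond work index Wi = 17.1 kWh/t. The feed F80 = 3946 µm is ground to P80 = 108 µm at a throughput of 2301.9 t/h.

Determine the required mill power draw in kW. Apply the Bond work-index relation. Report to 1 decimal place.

W = 10 Wi (1/√P80 − 1/√F80)  [Bond]
W = 10·17.1·(1/√108 − 1/√3946) = 10·17.1·(0.080306) = 13.7323 kWh/t
Power = W × throughput = 13.7323 kWh/t × 2301.9 t/h = 31610.4 kW

P = 31610.4 kW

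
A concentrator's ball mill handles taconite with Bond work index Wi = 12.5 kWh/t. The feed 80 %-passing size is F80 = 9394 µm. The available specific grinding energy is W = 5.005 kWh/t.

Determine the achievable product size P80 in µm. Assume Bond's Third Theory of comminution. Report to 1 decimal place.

W = 10 Wi (P80^-0.5 − F80^-0.5)
⇒ 1/√P80 = W/(10 Wi) + 1/√F80
  = 5.0050/(10·12.5) + 1/√9394 = 0.040040 + 0.010318 = 0.050358
P80 = (1/0.050358)² = 19.8580² = 394.34 µm

P80 = 394.3 µm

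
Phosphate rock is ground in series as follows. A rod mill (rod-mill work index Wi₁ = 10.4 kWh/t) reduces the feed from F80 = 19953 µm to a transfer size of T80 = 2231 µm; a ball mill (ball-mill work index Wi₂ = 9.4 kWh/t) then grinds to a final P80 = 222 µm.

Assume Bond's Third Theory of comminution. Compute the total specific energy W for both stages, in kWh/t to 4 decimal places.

W = 10·Wi·[P80^(−½) − F80^(−½)]
Stage 1 (19953→2231 µm, Wi₁=10.4): W₁ = 10·10.4·(0.021171 − 0.007079) = 1.4656 kWh/t
Stage 2 (2231→222 µm, Wi₂=9.4): W₂ = 10·9.4·(0.067116 − 0.021171) = 4.3188 kWh/t
W = W₁ + W₂ = 1.4656 + 4.3188 = 5.7843 kWh/t

W = 5.7843 kWh/t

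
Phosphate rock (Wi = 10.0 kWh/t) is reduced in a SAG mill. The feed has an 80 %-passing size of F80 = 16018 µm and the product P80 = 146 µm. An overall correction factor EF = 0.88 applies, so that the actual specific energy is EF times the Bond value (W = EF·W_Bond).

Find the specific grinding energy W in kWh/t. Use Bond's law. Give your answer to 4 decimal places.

W = 10 Wi / √P80 − 10 Wi / √F80
1/√146 = 0.082761;  1/√16018 = 0.007901
W = 10·10.0·(0.082761 − 0.007901) = 7.4859 kWh/t
W_actual = 0.88 × 7.4859 = 6.5876 kWh/t

W = 6.5876 kWh/t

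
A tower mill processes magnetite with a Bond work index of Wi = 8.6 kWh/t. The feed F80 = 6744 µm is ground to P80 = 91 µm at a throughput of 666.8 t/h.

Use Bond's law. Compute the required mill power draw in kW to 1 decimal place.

W_Bond = 10·Wi·(1/√P₈₀ − 1/√F₈₀)
W = 10·8.6·(1/√91 − 1/√6744) = 10·8.6·(0.092651) = 7.9680 kWh/t
P_mill = W·ṁ = 7.9680·666.8 = 5313.1 kW

P = 5313.1 kW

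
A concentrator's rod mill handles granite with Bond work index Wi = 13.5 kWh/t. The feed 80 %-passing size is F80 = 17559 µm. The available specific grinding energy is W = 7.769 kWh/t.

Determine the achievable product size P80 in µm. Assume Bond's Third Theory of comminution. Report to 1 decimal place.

W = 10·Wi·[P80^(−½) − F80^(−½)]
P80^(−½) = W/(10 Wi) + F80^(−½)
  = 7.7690/(10·13.5) + 1/√17559 = 0.057548 + 0.007547 = 0.065095
P80 = (1/0.065095)² = 15.3622² = 236.00 µm

P80 = 236.0 µm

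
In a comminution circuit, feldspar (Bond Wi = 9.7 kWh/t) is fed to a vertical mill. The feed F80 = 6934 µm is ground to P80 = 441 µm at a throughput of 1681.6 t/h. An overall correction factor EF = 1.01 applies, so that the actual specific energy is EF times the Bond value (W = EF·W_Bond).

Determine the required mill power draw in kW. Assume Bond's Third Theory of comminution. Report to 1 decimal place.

Bond:  W = 10 Wi (1/√P − 1/√F)
W = 10·9.7·(1/√441 − 1/√6934) = 10·9.7·(0.035610) = 3.4542 kWh/t
Apply correction: 3.4542 × 1.01 = 3.4887 kWh/t
Mill draw = 3.4887 × 1681.6 = 5866.6 kW

P = 5866.6 kW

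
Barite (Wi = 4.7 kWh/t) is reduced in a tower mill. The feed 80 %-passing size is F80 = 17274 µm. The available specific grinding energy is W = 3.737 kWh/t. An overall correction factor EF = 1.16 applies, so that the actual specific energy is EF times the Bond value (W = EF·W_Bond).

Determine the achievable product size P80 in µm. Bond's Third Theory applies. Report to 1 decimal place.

P80 = 172.4 µm

W = 10 Wi (P80^-0.5 − F80^-0.5)
W_Bond = W / EF = 3.737 / 1.16 = 3.2216 kWh/t
P80^-0.5 = F80^-0.5 + W_Bond/(10 Wi)
  = 3.2216/(10·4.7) + 1/√17274 = 0.068544 + 0.007609 = 0.076152
P80 = (1/0.076152)² = 13.1316² = 172.44 µm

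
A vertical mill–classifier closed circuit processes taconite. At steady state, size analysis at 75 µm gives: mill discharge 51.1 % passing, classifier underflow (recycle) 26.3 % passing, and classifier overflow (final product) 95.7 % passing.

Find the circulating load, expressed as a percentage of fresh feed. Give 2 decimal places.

Balance %-passing 75 µm (r = R/F):
(1+r)·d = r·u + o ⇒ r = (o−d)/(d−u)
r = (95.7 − 51.1)/(51.1 − 26.3) = 44.6/24.8 = 1.7984
CL = 100·r = 179.84 %

CL = 179.84 %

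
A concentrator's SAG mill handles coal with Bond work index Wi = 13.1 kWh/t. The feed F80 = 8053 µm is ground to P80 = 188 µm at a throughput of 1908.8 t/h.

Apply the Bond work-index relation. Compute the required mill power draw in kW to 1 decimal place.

P = 15450.5 kW

W = 10·Wi·[P80^(−½) − F80^(−½)]
W = 10·13.1·(1/√188 − 1/√8053) = 10·13.1·(0.061789) = 8.0944 kWh/t
Mill draw = 8.0944 × 1908.8 = 15450.5 kW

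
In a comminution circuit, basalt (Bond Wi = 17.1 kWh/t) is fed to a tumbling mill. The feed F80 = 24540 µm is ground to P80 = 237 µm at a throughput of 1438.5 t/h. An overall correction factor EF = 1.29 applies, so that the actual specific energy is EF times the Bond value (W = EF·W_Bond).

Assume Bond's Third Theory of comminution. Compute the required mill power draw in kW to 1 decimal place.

P = 18586.4 kW

W = 10·Wi·(P80^(-½) − F80^(-½))
W = 10·17.1·(1/√237 − 1/√24540) = 10·17.1·(0.058573) = 10.0161 kWh/t
With EF = 1.29: W = 10.0161·1.29 = 12.9207 kWh/t
Mill draw = 12.9207 × 1438.5 = 18586.4 kW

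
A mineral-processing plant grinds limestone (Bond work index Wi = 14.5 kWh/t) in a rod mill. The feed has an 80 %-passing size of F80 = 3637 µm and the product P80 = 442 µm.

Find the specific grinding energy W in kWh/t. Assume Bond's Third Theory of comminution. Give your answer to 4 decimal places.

W_Bond = 10·Wi·(1/√P₈₀ − 1/√F₈₀)
1/√442 = 0.047565;  1/√3637 = 0.016582
W = 10·14.5·(0.047565 − 0.016582) = 4.4926 kWh/t

W = 4.4926 kWh/t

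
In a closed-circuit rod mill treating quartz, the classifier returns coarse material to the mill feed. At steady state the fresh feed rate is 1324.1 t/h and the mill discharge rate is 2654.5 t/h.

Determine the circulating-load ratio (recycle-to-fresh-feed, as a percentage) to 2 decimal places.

CL = 100.48 %

Steady state: M = F + R.
R = M − F = 2654.5 − 1324.1 = 1330.4 t/h
CL = 100·R/F = 100·1330.4/1324.1 = 100.48 %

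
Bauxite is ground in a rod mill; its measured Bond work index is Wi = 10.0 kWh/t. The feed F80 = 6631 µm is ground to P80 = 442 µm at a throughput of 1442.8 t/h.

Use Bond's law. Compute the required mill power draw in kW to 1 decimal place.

Bond: W = 10·Wi·(1/√P80 − 1/√F80)
W = 10·10.0·(1/√442 − 1/√6631) = 10·10.0·(0.035285) = 3.5285 kWh/t
P = W·T = 3.5285·1442.8 = 5090.9 kW

P = 5090.9 kW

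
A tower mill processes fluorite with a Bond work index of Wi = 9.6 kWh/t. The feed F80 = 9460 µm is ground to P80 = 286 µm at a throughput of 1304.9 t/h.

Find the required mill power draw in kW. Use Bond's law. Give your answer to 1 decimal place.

P = 6119.4 kW

Bond: W = 10·Wi·(1/√P80 − 1/√F80)
W = 10·9.6·(1/√286 − 1/√9460) = 10·9.6·(0.048850) = 4.6896 kWh/t
P_mill = W·ṁ = 4.6896·1304.9 = 6119.4 kW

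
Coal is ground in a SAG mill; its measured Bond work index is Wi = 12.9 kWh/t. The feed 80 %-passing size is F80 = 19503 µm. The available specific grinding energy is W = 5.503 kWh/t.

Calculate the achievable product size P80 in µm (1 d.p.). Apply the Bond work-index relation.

P80 = 402.9 µm

W = 10·Wi·[P80^(−½) − F80^(−½)]
P80^-0.5 = F80^-0.5 + W/(10 Wi)
  = 5.5030/(10·12.9) + 1/√19503 = 0.042659 + 0.007161 = 0.049820
P80 = (1/0.049820)² = 20.0725² = 402.90 µm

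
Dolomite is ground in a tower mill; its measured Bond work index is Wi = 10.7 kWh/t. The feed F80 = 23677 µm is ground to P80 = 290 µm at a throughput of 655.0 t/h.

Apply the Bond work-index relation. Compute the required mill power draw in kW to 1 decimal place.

P = 3660.1 kW

Bond: W = 10·Wi·(1/√P80 − 1/√F80)
W = 10·10.7·(1/√290 − 1/√23677) = 10·10.7·(0.052223) = 5.5879 kWh/t
P_mill = W·ṁ = 5.5879·655.0 = 3660.1 kW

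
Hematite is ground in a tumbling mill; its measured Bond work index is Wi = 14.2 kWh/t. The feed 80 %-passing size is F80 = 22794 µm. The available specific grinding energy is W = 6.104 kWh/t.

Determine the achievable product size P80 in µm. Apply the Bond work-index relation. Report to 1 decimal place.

W = 10·Wi·(P80^(-½) − F80^(-½))
⇒ 1/√P80 = W/(10·Wi) + 1/√F80
  = 6.1040/(10·14.2) + 1/√22794 = 0.042986 + 0.006624 = 0.049609
P80 = (1/0.049609)² = 20.1575² = 406.32 µm

P80 = 406.3 µm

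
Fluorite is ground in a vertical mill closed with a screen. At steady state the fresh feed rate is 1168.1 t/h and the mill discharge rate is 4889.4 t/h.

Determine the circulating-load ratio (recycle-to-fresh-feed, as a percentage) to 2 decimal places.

CL = 318.58 %

Discharge = new feed + return, hence
R = M − F = 4889.4 − 1168.1 = 3721.3 t/h
CL = 100·R/F = 100·3721.3/1168.1 = 318.58 %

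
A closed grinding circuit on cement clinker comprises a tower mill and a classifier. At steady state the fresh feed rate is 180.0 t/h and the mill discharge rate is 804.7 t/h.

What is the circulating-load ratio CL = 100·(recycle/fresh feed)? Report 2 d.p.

Discharge = new feed + return, hence
R = M − F = 804.7 − 180.0 = 624.7 t/h
CL = 100·R/F = 100·624.7/180.0 = 347.06 %

CL = 347.06 %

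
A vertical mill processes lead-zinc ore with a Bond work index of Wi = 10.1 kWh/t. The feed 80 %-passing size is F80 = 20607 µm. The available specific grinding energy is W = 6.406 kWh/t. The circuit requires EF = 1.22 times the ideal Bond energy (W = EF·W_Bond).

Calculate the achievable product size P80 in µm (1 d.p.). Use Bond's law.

P80 = 287.7 µm

W = 10 Wi (P80^-0.5 − F80^-0.5)
W_Bond = W / EF = 6.406 / 1.22 = 5.2508 kWh/t
⇒ 1/√P80 = W_Bond/(10 Wi) + 1/√F80
  = 5.2508/(10·10.1) + 1/√20607 = 0.051988 + 0.006966 = 0.058954
P80 = (1/0.058954)² = 16.9622² = 287.72 µm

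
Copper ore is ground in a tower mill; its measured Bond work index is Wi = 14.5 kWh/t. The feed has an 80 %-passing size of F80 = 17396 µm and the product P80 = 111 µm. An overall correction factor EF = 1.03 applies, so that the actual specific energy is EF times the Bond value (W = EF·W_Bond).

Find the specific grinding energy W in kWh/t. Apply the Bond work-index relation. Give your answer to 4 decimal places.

W = 13.0433 kWh/t

W = 10·Wi·[P80^(−½) − F80^(−½)]
1/√111 = 0.094916;  1/√17396 = 0.007582
W = 10·14.5·(0.094916 − 0.007582) = 12.6634 kWh/t
Corrected W = EF·W_Bond = 1.03·12.6634 = 13.0433 kWh/t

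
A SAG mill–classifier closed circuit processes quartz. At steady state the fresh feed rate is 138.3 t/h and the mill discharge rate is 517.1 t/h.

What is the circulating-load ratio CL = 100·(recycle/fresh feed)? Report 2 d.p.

CL = 273.90 %

Steady state: M = F + R.
R = M − F = 517.1 − 138.3 = 378.8 t/h
CL = 100·R/F = 100·378.8/138.3 = 273.90 %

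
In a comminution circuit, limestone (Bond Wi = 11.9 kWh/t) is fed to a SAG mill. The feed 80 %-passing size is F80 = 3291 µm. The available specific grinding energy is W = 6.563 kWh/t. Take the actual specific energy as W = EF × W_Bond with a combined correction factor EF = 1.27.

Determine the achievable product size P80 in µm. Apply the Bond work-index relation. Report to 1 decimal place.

P80 = 270.0 µm

Bond:  W = 10 Wi (1/√P − 1/√F)
W_Bond = W / EF = 6.563 / 1.27 = 5.1677 kWh/t
P80^-0.5 = F80^-0.5 + W_Bond/(10 Wi)
  = 5.1677/(10·11.9) + 1/√3291 = 0.043426 + 0.017432 = 0.060858
P80 = (1/0.060858)² = 16.4318² = 270.00 µm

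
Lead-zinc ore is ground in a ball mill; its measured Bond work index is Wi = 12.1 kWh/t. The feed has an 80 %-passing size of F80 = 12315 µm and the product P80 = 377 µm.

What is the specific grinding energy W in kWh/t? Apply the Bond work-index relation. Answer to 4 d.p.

W = 5.1415 kWh/t

Bond: W = 10·Wi·(1/√P80 − 1/√F80)
1/√377 = 0.051503;  1/√12315 = 0.009011
W = 10·12.1·(0.051503 − 0.009011) = 5.1415 kWh/t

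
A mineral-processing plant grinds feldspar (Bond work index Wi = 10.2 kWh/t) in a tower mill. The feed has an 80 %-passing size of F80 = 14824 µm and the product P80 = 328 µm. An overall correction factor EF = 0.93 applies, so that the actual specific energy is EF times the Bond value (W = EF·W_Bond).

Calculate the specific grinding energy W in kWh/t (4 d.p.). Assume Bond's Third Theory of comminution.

W = 10·Wi·(P80^(-½) − F80^(-½))
1/√328 = 0.055216;  1/√14824 = 0.008213
W = 10·10.2·(0.055216 − 0.008213) = 4.7943 kWh/t
With EF = 0.93: W = 4.7943·0.93 = 4.4587 kWh/t

W = 4.4587 kWh/t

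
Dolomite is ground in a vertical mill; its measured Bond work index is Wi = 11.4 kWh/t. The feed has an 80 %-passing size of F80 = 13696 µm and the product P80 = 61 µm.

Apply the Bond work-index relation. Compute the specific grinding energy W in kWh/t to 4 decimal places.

W = 13.6221 kWh/t

Bond: W = 10·Wi·(1/√P80 − 1/√F80)
1/√61 = 0.128037;  1/√13696 = 0.008545
W = 10·11.4·(0.128037 − 0.008545) = 13.6221 kWh/t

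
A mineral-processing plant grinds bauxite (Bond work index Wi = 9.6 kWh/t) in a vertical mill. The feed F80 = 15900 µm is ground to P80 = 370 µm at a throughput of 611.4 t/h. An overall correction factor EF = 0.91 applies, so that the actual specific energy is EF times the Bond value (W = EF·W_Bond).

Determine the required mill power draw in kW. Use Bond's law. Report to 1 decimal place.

P = 2353.2 kW

W = 10·Wi·(P80^(-½) − F80^(-½))
W = 10·9.6·(1/√370 − 1/√15900) = 10·9.6·(0.044057) = 4.2295 kWh/t
With EF = 0.91: W = 4.2295·0.91 = 3.8488 kWh/t
P_mill = W·ṁ = 3.8488·611.4 = 2353.2 kW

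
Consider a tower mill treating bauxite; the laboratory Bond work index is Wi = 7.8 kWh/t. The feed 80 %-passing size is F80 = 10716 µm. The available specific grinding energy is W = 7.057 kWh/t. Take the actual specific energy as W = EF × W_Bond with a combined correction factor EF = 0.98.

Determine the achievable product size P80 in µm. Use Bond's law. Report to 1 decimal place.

P80 = 96.2 µm

W_Bond = 10·Wi·(1/√P₈₀ − 1/√F₈₀)
W_Bond = W / EF = 7.057 / 0.98 = 7.2010 kWh/t
⇒ 1/√P80 = W_Bond/(10·Wi) + 1/√F80
  = 7.2010/(10·7.8) + 1/√10716 = 0.092321 + 0.009660 = 0.101981
P80 = (1/0.101981)² = 9.8058² = 96.15 µm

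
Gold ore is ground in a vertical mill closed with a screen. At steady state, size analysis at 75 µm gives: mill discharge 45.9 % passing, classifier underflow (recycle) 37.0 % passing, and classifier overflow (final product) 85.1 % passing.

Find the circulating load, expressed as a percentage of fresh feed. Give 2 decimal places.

CL = 440.45 %

Let r = R/F. Size balance at 75 µm:
Fd + Rd = Ru + Fo ⇒ R/F = (o−d)/(d−u)
r = (85.1 − 45.9)/(45.9 − 37.0) = 39.2/8.9 = 4.4045
CL = 100·r = 440.45 %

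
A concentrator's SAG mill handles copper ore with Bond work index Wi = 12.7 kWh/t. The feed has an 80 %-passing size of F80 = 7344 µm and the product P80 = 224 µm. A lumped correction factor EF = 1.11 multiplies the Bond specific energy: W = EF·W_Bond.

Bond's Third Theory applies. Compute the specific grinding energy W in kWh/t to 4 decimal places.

Bond:  W = 10 Wi (1/√P − 1/√F)
1/√224 = 0.066815;  1/√7344 = 0.011669
W = 10·12.7·(0.066815 − 0.011669) = 7.0036 kWh/t
Corrected W = EF·W_Bond = 1.11·7.0036 = 7.7740 kWh/t

W = 7.7740 kWh/t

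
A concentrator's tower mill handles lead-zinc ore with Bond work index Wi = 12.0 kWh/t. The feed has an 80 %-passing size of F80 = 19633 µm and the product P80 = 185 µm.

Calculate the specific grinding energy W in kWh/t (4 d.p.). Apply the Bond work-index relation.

W = 10 Wi (P80^-0.5 − F80^-0.5)
1/√185 = 0.073521;  1/√19633 = 0.007137
W = 10·12.0·(0.073521 − 0.007137) = 7.9662 kWh/t

W = 7.9662 kWh/t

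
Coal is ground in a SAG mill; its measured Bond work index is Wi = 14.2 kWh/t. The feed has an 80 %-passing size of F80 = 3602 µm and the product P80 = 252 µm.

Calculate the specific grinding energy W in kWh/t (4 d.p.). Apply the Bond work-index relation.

Bond:  W = 10 Wi (1/√P − 1/√F)
1/√252 = 0.062994;  1/√3602 = 0.016662
W = 10·14.2·(0.062994 − 0.016662) = 6.5791 kWh/t

W = 6.5791 kWh/t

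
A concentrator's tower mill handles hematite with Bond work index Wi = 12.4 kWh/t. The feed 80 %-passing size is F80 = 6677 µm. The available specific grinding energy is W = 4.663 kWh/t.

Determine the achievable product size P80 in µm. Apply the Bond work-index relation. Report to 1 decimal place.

P80 = 402.5 µm

Bond: W = 10·Wi·(1/√P80 − 1/√F80)
⇒ 1/√P80 = W/(10 Wi) + 1/√F80
  = 4.6630/(10·12.4) + 1/√6677 = 0.037605 + 0.012238 = 0.049843
P80 = (1/0.049843)² = 20.0631² = 402.53 µm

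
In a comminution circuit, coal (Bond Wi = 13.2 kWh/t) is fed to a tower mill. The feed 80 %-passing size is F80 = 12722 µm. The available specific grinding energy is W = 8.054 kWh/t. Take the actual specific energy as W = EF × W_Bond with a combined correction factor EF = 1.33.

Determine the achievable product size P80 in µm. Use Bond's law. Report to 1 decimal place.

P80 = 333.7 µm

Bond: W = 10·Wi·(1/√P80 − 1/√F80)
W_Bond = W / EF = 8.054 / 1.33 = 6.0556 kWh/t
1/√P80 = 1/√F80 + W_Bond/(10·Wi)
  = 6.0556/(10·13.2) + 1/√12722 = 0.045876 + 0.008866 = 0.054742
P80 = (1/0.054742)² = 18.2675² = 333.70 µm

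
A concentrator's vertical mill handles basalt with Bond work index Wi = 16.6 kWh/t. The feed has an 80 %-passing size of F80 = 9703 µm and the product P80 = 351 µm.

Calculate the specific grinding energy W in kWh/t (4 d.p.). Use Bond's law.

W = 10·Wi·[P80^(−½) − F80^(−½)]
1/√351 = 0.053376;  1/√9703 = 0.010152
W = 10·16.6·(0.053376 − 0.010152) = 7.1752 kWh/t

W = 7.1752 kWh/t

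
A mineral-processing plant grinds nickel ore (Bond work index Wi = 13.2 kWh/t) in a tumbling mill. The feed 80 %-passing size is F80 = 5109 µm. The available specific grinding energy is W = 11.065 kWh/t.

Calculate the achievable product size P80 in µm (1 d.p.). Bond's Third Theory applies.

P80 = 104.5 µm

W = 10 Wi / √P80 − 10 Wi / √F80
1/√P80 = 1/√F80 + W/(10·Wi)
  = 11.0650/(10·13.2) + 1/√5109 = 0.083826 + 0.013990 = 0.097816
P80 = (1/0.097816)² = 10.2233² = 104.51 µm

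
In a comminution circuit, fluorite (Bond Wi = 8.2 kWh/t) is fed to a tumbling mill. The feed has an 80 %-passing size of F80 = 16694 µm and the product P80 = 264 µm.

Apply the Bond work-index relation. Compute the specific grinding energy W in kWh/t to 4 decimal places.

W = 4.4121 kWh/t

W_Bond = 10·Wi·(1/√P₈₀ − 1/√F₈₀)
1/√264 = 0.061546;  1/√16694 = 0.007740
W = 10·8.2·(0.061546 − 0.007740) = 4.4121 kWh/t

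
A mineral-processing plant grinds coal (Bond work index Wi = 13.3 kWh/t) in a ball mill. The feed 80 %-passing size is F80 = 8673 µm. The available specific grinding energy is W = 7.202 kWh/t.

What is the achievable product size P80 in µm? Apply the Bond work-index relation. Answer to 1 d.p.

P80 = 237.5 µm

W_Bond = 10·Wi·(1/√P₈₀ − 1/√F₈₀)
⇒ 1/√P80 = W/(10·Wi) + 1/√F80
  = 7.2020/(10·13.3) + 1/√8673 = 0.054150 + 0.010738 = 0.064888
P80 = (1/0.064888)² = 15.4111² = 237.50 µm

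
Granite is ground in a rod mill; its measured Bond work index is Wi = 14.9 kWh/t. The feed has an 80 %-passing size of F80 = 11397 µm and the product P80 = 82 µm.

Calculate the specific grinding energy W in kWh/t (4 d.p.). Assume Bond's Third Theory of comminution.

W = 10·Wi·(P80^(-½) − F80^(-½))
1/√82 = 0.110432;  1/√11397 = 0.009367
W = 10·14.9·(0.110432 − 0.009367) = 15.0586 kWh/t

W = 15.0586 kWh/t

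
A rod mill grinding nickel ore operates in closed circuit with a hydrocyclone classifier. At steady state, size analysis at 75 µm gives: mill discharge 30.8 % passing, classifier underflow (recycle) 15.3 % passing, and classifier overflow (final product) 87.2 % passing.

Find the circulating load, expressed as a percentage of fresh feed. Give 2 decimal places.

Classifier node, passing 75 µm:
Fd + Rd = Ru + Fo ⇒ R/F = (o−d)/(d−u)
r = (87.2 − 30.8)/(30.8 − 15.3) = 56.4/15.5 = 3.6387
CL = 100·r = 363.87 %

CL = 363.87 %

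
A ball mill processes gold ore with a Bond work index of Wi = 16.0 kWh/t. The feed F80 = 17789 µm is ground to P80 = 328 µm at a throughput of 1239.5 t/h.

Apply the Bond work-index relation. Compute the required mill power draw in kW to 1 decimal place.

W = 10 Wi / √P80 − 10 Wi / √F80
W = 10·16.0·(1/√328 − 1/√17789) = 10·16.0·(0.047718) = 7.6349 kWh/t
P_mill = W·ṁ = 7.6349·1239.5 = 9463.5 kW

P = 9463.5 kW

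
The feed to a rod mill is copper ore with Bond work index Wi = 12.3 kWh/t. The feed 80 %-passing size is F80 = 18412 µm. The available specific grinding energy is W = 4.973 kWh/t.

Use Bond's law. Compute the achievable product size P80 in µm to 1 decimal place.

W = 10·Wi·(P80^(-½) − F80^(-½))
⇒ 1/√P80 = W/(10 Wi) + 1/√F80
  = 4.9730/(10·12.3) + 1/√18412 = 0.040431 + 0.007370 = 0.047801
P80 = (1/0.047801)² = 20.9202² = 437.66 µm

P80 = 437.7 µm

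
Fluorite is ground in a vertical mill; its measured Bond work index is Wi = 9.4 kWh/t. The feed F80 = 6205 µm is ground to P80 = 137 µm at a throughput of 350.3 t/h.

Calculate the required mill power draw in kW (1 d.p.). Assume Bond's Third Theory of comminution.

P = 2395.2 kW

W = 10 Wi / √P80 − 10 Wi / √F80
W = 10·9.4·(1/√137 − 1/√6205) = 10·9.4·(0.072741) = 6.8376 kWh/t
Power = W × throughput = 6.8376 kWh/t × 350.3 t/h = 2395.2 kW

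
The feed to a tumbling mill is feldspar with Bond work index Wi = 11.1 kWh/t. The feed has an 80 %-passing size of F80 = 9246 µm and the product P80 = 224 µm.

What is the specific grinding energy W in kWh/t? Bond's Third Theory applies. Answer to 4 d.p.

W = 6.2621 kWh/t

W = 10 Wi (P80^-0.5 − F80^-0.5)
1/√224 = 0.066815;  1/√9246 = 0.010400
W = 10·11.1·(0.066815 − 0.010400) = 6.2621 kWh/t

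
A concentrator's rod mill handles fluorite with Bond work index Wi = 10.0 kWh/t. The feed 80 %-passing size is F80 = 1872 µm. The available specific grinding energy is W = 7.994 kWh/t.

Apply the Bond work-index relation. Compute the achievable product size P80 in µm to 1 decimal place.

P80 = 94.2 µm

W = 10·Wi·[P80^(−½) − F80^(−½)]
P80^(−½) = W/(10 Wi) + F80^(−½)
  = 7.9940/(10·10.0) + 1/√1872 = 0.079940 + 0.023113 = 0.103053
P80 = (1/0.103053)² = 9.7038² = 94.16 µm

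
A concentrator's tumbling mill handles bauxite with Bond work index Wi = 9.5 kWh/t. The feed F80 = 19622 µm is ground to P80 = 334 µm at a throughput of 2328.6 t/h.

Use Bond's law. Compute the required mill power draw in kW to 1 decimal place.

P = 10525.2 kW

W = 10 Wi / √P80 − 10 Wi / √F80
W = 10·9.5·(1/√334 − 1/√19622) = 10·9.5·(0.047579) = 4.5200 kWh/t
Mill draw = 4.5200 × 2328.6 = 10525.2 kW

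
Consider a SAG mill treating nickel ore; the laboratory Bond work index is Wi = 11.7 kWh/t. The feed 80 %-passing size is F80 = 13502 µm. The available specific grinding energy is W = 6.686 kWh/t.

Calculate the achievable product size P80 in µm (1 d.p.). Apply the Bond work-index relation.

W = 10·Wi·[P80^(−½) − F80^(−½)]
P80^(−½) = W/(10 Wi) + F80^(−½)
  = 6.6860/(10·11.7) + 1/√13502 = 0.057145 + 0.008606 = 0.065751
P80 = (1/0.065751)² = 15.2088² = 231.31 µm

P80 = 231.3 µm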